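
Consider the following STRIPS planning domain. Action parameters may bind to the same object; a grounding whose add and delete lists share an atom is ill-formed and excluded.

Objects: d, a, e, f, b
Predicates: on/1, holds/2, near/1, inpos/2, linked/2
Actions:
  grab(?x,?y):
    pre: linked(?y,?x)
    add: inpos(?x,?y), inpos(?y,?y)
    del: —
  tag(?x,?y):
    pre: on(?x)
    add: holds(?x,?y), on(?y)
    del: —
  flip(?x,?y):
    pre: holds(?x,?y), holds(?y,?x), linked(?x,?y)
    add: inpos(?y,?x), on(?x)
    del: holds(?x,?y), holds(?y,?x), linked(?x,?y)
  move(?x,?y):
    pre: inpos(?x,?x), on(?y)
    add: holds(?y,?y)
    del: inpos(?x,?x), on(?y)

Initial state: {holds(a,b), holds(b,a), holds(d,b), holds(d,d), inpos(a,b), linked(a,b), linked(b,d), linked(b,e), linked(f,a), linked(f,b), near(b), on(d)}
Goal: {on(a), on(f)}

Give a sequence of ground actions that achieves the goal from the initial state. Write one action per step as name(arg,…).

tag(d,a); tag(d,f)

1. tag(d,a)  →  {holds(a,b), holds(b,a), holds(d,a), holds(d,b), holds(d,d), inpos(a,b), linked(a,b), linked(b,d), linked(b,e), linked(f,a), linked(f,b), near(b), on(a), on(d)}
2. tag(d,f)  →  {holds(a,b), holds(b,a), holds(d,a), holds(d,b), holds(d,d), holds(d,f), inpos(a,b), linked(a,b), linked(b,d), linked(b,e), linked(f,a), linked(f,b), near(b), on(a), on(d), on(f)}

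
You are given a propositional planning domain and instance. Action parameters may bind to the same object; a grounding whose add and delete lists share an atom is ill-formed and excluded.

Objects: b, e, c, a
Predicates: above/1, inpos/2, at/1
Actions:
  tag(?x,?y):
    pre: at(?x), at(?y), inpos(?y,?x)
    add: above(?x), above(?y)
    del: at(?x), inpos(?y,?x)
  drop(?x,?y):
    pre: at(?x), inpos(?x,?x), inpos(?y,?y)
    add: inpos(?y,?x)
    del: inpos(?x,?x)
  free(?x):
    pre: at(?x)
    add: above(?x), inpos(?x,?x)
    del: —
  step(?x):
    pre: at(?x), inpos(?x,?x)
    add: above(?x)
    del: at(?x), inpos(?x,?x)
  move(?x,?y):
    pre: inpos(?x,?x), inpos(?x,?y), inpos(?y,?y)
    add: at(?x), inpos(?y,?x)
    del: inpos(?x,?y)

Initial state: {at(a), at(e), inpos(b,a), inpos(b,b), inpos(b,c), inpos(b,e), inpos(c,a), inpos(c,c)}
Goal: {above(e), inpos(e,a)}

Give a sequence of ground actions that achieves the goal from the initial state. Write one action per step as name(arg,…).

1. free(e)  →  {above(e), at(a), at(e), inpos(b,a), inpos(b,b), inpos(b,c), inpos(b,e), inpos(c,a), inpos(c,c), inpos(e,e)}
2. free(a)  →  {above(a), above(e), at(a), at(e), inpos(a,a), inpos(b,a), inpos(b,b), inpos(b,c), inpos(b,e), inpos(c,a), inpos(c,c), inpos(e,e)}
3. drop(a,e)  →  {above(a), above(e), at(a), at(e), inpos(b,a), inpos(b,b), inpos(b,c), inpos(b,e), inpos(c,a), inpos(c,c), inpos(e,a), inpos(e,e)}

free(e); free(a); drop(a,e)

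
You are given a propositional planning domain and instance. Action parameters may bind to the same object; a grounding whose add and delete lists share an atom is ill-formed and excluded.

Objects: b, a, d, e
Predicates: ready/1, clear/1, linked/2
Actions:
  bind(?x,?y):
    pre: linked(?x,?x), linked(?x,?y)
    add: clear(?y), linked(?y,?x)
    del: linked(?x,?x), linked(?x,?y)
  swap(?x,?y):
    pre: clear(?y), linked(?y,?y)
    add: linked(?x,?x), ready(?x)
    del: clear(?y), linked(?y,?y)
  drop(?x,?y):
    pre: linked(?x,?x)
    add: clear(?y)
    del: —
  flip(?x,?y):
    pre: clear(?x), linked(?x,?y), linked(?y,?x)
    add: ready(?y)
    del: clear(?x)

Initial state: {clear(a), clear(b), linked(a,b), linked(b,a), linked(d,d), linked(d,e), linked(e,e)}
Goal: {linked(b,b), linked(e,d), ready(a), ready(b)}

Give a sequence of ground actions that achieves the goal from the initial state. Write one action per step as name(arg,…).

bind(d,e); swap(b,e); flip(b,a)

1. bind(d,e)  →  {clear(a), clear(b), clear(e), linked(a,b), linked(b,a), linked(e,d), linked(e,e)}
2. swap(b,e)  →  {clear(a), clear(b), linked(a,b), linked(b,a), linked(b,b), linked(e,d), ready(b)}
3. flip(b,a)  →  {clear(a), linked(a,b), linked(b,a), linked(b,b), linked(e,d), ready(a), ready(b)}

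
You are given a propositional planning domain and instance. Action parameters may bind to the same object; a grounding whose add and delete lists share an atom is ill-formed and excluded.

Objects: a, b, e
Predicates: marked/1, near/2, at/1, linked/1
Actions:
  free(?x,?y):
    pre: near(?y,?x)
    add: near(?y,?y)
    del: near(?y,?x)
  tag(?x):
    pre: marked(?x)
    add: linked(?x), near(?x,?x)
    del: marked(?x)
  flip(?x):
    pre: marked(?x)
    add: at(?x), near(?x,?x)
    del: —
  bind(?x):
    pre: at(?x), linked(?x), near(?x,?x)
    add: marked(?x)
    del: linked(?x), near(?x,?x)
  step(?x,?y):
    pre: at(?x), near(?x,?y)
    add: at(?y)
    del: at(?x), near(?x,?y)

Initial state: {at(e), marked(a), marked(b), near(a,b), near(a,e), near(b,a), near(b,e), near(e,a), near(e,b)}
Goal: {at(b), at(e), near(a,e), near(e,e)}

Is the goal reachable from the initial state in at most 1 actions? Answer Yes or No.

No

1. free(a,e)  →  {at(e), marked(a), marked(b), near(a,b), near(a,e), near(b,a), near(b,e), near(e,b), near(e,e)}
2. flip(b)  →  {at(b), at(e), marked(a), marked(b), near(a,b), near(a,e), near(b,a), near(b,b), near(b,e), near(e,b), near(e,e)}
optimal plan length = 2; 2 > 1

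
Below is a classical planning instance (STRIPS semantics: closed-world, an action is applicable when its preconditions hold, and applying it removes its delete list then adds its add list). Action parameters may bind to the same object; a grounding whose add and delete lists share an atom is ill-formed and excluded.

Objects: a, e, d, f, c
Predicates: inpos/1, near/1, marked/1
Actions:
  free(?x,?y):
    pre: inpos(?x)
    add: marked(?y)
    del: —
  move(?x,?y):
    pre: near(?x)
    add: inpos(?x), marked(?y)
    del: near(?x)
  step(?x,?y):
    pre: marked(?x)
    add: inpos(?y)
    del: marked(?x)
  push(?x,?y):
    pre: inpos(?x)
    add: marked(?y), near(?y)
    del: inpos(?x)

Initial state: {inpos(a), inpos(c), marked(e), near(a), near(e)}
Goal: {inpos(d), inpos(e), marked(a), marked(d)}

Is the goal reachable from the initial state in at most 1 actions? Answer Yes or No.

No

1. free(a,a)  →  {inpos(a), inpos(c), marked(a), marked(e), near(a), near(e)}
2. move(e,d)  →  {inpos(a), inpos(c), inpos(e), marked(a), marked(d), marked(e), near(a)}
3. step(e,d)  →  {inpos(a), inpos(c), inpos(d), inpos(e), marked(a), marked(d), near(a)}
optimal plan length = 3; 3 > 1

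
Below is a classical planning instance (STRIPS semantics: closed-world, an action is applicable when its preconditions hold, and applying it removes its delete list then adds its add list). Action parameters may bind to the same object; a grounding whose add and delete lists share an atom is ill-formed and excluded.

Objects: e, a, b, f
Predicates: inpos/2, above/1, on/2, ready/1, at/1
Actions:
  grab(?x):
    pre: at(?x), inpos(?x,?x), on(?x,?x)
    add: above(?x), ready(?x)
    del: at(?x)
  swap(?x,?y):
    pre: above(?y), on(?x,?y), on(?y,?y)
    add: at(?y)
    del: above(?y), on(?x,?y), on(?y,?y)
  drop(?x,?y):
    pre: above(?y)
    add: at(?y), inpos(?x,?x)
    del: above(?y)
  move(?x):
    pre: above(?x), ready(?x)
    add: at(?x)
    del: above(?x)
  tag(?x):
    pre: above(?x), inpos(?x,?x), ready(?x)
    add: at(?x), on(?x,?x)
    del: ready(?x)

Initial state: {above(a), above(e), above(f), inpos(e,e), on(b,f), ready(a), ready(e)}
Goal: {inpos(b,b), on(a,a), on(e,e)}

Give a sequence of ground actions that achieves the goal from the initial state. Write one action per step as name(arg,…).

1. drop(a,f)  →  {above(a), above(e), at(f), inpos(a,a), inpos(e,e), on(b,f), ready(a), ready(e)}
2. tag(e)  →  {above(a), above(e), at(e), at(f), inpos(a,a), inpos(e,e), on(b,f), on(e,e), ready(a)}
3. drop(b,e)  →  {above(a), at(e), at(f), inpos(a,a), inpos(b,b), inpos(e,e), on(b,f), on(e,e), ready(a)}
4. tag(a)  →  {above(a), at(a), at(e), at(f), inpos(a,a), inpos(b,b), inpos(e,e), on(a,a), on(b,f), on(e,e)}

drop(a,f); tag(e); drop(b,e); tag(a)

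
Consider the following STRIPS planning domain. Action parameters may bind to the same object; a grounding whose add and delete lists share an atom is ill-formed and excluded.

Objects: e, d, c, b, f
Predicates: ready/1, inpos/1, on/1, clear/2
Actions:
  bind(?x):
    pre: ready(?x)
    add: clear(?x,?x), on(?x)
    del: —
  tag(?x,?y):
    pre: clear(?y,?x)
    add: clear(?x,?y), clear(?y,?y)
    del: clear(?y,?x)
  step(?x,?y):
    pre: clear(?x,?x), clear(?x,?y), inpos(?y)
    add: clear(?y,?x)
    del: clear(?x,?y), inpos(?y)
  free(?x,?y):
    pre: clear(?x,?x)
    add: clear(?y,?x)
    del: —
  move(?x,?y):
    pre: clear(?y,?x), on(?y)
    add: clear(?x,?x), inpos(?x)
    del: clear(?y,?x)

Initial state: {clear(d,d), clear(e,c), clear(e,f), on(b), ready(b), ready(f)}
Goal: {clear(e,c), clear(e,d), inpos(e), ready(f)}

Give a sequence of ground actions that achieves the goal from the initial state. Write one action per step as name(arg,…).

1. bind(f)  →  {clear(d,d), clear(e,c), clear(e,f), clear(f,f), on(b), on(f), ready(b), ready(f)}
2. tag(f,e)  →  {clear(d,d), clear(e,c), clear(e,e), clear(f,e), clear(f,f), on(b), on(f), ready(b), ready(f)}
3. free(d,e)  →  {clear(d,d), clear(e,c), clear(e,d), clear(e,e), clear(f,e), clear(f,f), on(b), on(f), ready(b), ready(f)}
4. move(e,f)  →  {clear(d,d), clear(e,c), clear(e,d), clear(e,e), clear(f,f), inpos(e), on(b), on(f), ready(b), ready(f)}

bind(f); tag(f,e); free(d,e); move(e,f)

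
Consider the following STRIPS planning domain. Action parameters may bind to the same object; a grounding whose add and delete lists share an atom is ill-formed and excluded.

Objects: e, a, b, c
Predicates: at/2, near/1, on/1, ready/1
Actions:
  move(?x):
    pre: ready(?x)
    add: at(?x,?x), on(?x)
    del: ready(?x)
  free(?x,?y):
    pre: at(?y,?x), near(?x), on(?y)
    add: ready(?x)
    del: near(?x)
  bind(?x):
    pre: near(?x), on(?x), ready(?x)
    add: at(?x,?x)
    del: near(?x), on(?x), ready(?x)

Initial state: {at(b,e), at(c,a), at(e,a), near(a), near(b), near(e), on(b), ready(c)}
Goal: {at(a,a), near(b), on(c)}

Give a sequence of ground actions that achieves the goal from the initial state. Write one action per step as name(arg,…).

1. move(c)  →  {at(b,e), at(c,a), at(c,c), at(e,a), near(a), near(b), near(e), on(b), on(c)}
2. free(a,c)  →  {at(b,e), at(c,a), at(c,c), at(e,a), near(b), near(e), on(b), on(c), ready(a)}
3. move(a)  →  {at(a,a), at(b,e), at(c,a), at(c,c), at(e,a), near(b), near(e), on(a), on(b), on(c)}

move(c); free(a,c); move(a)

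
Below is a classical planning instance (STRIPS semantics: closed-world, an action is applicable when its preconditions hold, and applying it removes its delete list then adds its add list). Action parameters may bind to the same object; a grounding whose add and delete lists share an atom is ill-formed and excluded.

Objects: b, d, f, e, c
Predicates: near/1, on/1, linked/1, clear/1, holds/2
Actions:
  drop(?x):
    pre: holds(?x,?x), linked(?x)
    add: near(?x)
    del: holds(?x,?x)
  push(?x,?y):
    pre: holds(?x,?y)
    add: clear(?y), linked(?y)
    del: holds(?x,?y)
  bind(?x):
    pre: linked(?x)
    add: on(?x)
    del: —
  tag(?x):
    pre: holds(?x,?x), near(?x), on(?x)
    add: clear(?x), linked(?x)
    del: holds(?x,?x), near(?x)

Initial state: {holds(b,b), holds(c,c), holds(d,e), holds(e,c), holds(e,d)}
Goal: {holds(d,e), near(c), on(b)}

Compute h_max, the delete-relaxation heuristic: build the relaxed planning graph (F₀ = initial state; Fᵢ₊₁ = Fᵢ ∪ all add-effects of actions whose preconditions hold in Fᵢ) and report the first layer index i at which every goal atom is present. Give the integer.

2

F0 = init (5 atoms)
F1 = F0 ∪ {clear(b), clear(c), clear(d), clear(e), linked(b), linked(c), linked(d), linked(e)}  (13 atoms)
F2 = F1 ∪ {near(b), near(c), on(b), on(c), on(d), on(e)}  (19 atoms)
goal ⊆ F2  ⇒  h_max = 2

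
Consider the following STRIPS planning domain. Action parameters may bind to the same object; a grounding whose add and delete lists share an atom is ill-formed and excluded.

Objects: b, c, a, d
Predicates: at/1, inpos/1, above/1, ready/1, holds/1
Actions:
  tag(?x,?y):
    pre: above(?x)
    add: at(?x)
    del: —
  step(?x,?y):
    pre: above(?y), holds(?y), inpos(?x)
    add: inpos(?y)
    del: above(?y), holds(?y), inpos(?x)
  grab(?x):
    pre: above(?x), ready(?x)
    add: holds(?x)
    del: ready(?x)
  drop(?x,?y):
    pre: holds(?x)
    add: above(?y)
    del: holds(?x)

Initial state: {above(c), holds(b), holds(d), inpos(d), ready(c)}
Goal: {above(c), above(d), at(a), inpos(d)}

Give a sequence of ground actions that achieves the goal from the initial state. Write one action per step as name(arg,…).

1. drop(b,a)  →  {above(a), above(c), holds(d), inpos(d), ready(c)}
2. tag(a,b)  →  {above(a), above(c), at(a), holds(d), inpos(d), ready(c)}
3. drop(d,d)  →  {above(a), above(c), above(d), at(a), inpos(d), ready(c)}

drop(b,a); tag(a,b); drop(d,d)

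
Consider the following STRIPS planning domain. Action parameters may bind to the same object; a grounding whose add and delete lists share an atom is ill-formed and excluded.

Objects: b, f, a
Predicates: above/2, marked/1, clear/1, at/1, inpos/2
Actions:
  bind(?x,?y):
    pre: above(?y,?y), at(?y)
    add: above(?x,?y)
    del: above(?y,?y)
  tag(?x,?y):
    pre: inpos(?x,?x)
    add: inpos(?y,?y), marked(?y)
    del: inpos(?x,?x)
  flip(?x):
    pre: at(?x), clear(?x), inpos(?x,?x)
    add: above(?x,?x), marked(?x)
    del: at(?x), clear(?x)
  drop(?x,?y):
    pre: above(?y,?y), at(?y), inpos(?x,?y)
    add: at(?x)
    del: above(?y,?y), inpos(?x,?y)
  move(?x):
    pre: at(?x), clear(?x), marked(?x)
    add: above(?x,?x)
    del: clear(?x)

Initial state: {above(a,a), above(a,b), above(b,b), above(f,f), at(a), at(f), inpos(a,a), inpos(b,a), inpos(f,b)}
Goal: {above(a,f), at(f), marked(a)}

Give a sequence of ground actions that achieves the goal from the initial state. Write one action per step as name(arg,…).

1. bind(a,f)  →  {above(a,a), above(a,b), above(a,f), above(b,b), at(a), at(f), inpos(a,a), inpos(b,a), inpos(f,b)}
2. tag(a,b)  →  {above(a,a), above(a,b), above(a,f), above(b,b), at(a), at(f), inpos(b,a), inpos(b,b), inpos(f,b), marked(b)}
3. tag(b,a)  →  {above(a,a), above(a,b), above(a,f), above(b,b), at(a), at(f), inpos(a,a), inpos(b,a), inpos(f,b), marked(a), marked(b)}

bind(a,f); tag(a,b); tag(b,a)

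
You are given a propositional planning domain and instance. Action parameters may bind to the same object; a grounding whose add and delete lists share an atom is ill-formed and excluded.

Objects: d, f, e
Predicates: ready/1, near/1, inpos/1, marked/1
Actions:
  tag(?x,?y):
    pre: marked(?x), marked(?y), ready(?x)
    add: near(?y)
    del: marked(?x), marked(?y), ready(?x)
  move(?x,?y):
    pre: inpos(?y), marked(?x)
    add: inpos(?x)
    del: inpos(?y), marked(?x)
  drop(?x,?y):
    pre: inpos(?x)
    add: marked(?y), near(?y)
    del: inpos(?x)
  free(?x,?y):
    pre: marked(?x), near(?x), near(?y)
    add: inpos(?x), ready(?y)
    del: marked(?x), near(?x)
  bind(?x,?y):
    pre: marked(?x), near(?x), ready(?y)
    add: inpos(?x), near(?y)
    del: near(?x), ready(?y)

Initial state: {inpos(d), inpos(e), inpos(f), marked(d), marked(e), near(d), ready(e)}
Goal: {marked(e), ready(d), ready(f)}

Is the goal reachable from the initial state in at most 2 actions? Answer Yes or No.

No

1. drop(d,f)  →  {inpos(e), inpos(f), marked(d), marked(e), marked(f), near(d), near(f), ready(e)}
2. free(d,d)  →  {inpos(d), inpos(e), inpos(f), marked(e), marked(f), near(f), ready(d), ready(e)}
3. free(f,f)  →  {inpos(d), inpos(e), inpos(f), marked(e), ready(d), ready(e), ready(f)}
optimal plan length = 3; 3 > 2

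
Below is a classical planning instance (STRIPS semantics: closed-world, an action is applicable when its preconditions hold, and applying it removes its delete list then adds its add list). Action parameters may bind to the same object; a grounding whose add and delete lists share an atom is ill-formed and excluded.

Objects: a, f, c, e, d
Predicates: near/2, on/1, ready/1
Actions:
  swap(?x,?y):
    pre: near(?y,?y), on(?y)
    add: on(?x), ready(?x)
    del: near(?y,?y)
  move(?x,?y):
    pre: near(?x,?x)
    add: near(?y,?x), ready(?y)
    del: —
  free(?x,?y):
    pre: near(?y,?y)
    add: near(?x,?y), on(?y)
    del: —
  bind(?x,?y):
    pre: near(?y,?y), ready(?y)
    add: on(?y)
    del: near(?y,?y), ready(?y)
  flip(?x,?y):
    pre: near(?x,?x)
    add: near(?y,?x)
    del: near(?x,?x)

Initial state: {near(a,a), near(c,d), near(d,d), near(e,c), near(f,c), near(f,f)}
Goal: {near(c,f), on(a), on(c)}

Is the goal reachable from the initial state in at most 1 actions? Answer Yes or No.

No

1. move(f,c)  →  {near(a,a), near(c,d), near(c,f), near(d,d), near(e,c), near(f,c), near(f,f), ready(c)}
2. free(a,a)  →  {near(a,a), near(c,d), near(c,f), near(d,d), near(e,c), near(f,c), near(f,f), on(a), ready(c)}
3. swap(c,a)  →  {near(c,d), near(c,f), near(d,d), near(e,c), near(f,c), near(f,f), on(a), on(c), ready(c)}
optimal plan length = 3; 3 > 1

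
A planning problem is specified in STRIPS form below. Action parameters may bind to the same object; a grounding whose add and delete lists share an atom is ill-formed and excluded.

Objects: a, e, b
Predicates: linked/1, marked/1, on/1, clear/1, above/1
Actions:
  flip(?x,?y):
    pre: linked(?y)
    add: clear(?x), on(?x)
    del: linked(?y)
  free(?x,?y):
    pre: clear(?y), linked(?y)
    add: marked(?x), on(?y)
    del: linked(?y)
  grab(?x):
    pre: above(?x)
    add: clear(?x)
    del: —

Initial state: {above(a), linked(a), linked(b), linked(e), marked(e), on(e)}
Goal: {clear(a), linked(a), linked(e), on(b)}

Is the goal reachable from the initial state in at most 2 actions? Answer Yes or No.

1. flip(b,b)  →  {above(a), clear(b), linked(a), linked(e), marked(e), on(b), on(e)}
2. grab(a)  →  {above(a), clear(a), clear(b), linked(a), linked(e), marked(e), on(b), on(e)}
optimal plan length = 2; 2 ≤ 2

Yes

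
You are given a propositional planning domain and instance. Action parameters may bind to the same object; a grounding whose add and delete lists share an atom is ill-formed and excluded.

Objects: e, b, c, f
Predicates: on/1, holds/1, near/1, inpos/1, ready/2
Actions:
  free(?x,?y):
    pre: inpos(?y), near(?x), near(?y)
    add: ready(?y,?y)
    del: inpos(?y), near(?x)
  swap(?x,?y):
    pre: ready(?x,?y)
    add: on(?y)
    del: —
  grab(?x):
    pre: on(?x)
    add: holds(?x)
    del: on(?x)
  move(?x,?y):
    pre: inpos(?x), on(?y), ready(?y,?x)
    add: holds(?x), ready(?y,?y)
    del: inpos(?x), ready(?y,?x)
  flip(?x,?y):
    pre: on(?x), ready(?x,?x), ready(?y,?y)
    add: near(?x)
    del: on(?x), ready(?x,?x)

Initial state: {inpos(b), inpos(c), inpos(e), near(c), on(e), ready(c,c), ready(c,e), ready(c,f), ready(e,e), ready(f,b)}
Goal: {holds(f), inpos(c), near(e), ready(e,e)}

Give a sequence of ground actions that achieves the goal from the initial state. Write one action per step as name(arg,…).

swap(c,f); grab(f); flip(e,e); free(c,e)

1. swap(c,f)  →  {inpos(b), inpos(c), inpos(e), near(c), on(e), on(f), ready(c,c), ready(c,e), ready(c,f), ready(e,e), ready(f,b)}
2. grab(f)  →  {holds(f), inpos(b), inpos(c), inpos(e), near(c), on(e), ready(c,c), ready(c,e), ready(c,f), ready(e,e), ready(f,b)}
3. flip(e,e)  →  {holds(f), inpos(b), inpos(c), inpos(e), near(c), near(e), ready(c,c), ready(c,e), ready(c,f), ready(f,b)}
4. free(c,e)  →  {holds(f), inpos(b), inpos(c), near(e), ready(c,c), ready(c,e), ready(c,f), ready(e,e), ready(f,b)}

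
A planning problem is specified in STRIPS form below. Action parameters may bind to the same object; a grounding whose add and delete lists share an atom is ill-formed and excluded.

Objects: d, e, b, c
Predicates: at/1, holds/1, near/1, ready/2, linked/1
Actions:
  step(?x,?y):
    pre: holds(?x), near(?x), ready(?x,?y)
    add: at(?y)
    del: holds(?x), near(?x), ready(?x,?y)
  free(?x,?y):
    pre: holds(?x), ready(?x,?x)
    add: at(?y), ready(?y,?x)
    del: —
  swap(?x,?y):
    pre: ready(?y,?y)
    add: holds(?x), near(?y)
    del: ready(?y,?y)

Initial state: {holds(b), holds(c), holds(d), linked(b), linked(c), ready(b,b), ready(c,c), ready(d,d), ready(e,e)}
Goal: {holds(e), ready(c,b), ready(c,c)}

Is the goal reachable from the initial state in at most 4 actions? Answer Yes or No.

1. free(b,c)  →  {at(c), holds(b), holds(c), holds(d), linked(b), linked(c), ready(b,b), ready(c,b), ready(c,c), ready(d,d), ready(e,e)}
2. swap(e,d)  →  {at(c), holds(b), holds(c), holds(d), holds(e), linked(b), linked(c), near(d), ready(b,b), ready(c,b), ready(c,c), ready(e,e)}
optimal plan length = 2; 2 ≤ 4

Yes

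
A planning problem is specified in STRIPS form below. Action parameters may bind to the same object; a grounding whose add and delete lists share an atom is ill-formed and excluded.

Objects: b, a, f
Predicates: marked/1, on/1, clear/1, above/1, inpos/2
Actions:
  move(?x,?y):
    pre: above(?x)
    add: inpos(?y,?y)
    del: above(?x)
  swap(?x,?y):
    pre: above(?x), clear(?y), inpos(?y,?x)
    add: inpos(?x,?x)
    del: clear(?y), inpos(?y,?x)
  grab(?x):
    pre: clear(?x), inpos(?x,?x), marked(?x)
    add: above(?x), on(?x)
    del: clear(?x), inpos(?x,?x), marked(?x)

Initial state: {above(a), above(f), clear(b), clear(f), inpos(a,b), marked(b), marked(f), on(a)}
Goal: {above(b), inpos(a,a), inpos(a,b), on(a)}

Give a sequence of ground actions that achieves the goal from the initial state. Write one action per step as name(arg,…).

1. move(a,b)  →  {above(f), clear(b), clear(f), inpos(a,b), inpos(b,b), marked(b), marked(f), on(a)}
2. move(f,a)  →  {clear(b), clear(f), inpos(a,a), inpos(a,b), inpos(b,b), marked(b), marked(f), on(a)}
3. grab(b)  →  {above(b), clear(f), inpos(a,a), inpos(a,b), marked(f), on(a), on(b)}

move(a,b); move(f,a); grab(b)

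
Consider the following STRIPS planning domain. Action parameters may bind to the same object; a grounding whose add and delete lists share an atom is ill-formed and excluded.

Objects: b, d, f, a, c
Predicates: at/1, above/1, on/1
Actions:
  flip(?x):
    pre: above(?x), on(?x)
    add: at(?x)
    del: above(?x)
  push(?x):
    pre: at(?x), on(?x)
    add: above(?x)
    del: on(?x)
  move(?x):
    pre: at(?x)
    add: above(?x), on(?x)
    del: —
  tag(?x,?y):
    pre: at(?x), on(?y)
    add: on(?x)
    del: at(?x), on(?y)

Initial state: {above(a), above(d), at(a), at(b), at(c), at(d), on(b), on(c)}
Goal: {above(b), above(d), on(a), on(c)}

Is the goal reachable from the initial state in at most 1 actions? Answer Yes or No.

1. push(b)  →  {above(a), above(b), above(d), at(a), at(b), at(c), at(d), on(c)}
2. move(a)  →  {above(a), above(b), above(d), at(a), at(b), at(c), at(d), on(a), on(c)}
optimal plan length = 2; 2 > 1

No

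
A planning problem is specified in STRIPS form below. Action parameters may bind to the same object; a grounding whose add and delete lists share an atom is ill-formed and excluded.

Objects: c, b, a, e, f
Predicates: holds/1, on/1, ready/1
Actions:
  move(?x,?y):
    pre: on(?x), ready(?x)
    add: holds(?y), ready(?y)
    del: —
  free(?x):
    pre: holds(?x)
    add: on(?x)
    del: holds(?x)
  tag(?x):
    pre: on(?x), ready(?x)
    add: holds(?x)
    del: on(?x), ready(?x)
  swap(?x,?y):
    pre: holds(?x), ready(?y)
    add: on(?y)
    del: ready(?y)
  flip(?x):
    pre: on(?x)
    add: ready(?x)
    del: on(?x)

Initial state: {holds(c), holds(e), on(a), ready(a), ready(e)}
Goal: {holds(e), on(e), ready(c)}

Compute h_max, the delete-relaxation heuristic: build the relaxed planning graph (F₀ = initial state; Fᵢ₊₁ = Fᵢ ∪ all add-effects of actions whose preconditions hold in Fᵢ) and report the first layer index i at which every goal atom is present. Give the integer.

1

F0 = init (5 atoms)
F1 = F0 ∪ {holds(a), holds(b), holds(f), on(c), on(e), ready(b), ready(c), ready(f)}  (13 atoms)
goal ⊆ F1  ⇒  h_max = 1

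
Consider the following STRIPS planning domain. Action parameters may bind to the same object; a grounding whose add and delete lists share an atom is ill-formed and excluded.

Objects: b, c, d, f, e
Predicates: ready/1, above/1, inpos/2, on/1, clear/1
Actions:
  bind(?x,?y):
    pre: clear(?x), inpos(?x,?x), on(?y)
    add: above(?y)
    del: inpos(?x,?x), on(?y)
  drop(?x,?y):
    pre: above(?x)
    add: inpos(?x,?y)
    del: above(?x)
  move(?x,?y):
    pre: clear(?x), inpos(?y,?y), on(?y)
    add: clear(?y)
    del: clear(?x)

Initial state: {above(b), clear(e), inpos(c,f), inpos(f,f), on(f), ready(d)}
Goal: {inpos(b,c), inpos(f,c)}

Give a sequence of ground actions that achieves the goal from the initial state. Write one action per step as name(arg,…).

1. drop(b,c)  →  {clear(e), inpos(b,c), inpos(c,f), inpos(f,f), on(f), ready(d)}
2. move(e,f)  →  {clear(f), inpos(b,c), inpos(c,f), inpos(f,f), on(f), ready(d)}
3. bind(f,f)  →  {above(f), clear(f), inpos(b,c), inpos(c,f), ready(d)}
4. drop(f,c)  →  {clear(f), inpos(b,c), inpos(c,f), inpos(f,c), ready(d)}

drop(b,c); move(e,f); bind(f,f); drop(f,c)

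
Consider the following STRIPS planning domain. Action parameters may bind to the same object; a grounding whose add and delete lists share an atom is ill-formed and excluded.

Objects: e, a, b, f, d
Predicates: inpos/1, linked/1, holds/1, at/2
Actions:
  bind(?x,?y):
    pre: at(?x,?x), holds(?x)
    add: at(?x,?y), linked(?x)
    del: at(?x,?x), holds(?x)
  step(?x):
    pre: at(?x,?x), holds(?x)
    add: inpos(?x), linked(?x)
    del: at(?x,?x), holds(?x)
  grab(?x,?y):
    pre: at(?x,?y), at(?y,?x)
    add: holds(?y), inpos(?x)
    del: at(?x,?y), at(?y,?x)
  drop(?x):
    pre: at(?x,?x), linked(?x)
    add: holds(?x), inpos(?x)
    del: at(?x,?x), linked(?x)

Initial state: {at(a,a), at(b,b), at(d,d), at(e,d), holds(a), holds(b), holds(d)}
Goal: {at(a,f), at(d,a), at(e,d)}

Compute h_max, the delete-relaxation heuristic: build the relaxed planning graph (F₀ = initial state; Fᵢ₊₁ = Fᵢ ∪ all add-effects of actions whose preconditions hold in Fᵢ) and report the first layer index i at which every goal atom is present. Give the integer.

F0 = init (7 atoms)
F1 = F0 ∪ {at(a,b), at(a,d), at(a,e), at(a,f), at(b,a), at(b,d), at(b,e), at(b,f), at(d,a), at(d,b), at(d,e), at(d,f), inpos(a), inpos(b), inpos(d), linked(a), linked(b), linked(d)}  (25 atoms)
goal ⊆ F1  ⇒  h_max = 1

1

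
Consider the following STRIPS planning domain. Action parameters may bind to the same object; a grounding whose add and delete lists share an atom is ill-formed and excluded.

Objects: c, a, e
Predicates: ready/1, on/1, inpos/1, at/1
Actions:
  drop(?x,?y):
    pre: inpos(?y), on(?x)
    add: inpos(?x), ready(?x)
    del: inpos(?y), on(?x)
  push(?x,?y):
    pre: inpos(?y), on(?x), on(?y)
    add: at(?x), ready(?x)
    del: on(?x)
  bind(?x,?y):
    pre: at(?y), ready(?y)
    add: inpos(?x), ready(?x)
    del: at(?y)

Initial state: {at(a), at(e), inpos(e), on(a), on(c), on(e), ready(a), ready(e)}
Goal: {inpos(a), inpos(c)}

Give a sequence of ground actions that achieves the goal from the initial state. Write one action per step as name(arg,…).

drop(c,e); bind(a,a)

1. drop(c,e)  →  {at(a), at(e), inpos(c), on(a), on(e), ready(a), ready(c), ready(e)}
2. bind(a,a)  →  {at(e), inpos(a), inpos(c), on(a), on(e), ready(a), ready(c), ready(e)}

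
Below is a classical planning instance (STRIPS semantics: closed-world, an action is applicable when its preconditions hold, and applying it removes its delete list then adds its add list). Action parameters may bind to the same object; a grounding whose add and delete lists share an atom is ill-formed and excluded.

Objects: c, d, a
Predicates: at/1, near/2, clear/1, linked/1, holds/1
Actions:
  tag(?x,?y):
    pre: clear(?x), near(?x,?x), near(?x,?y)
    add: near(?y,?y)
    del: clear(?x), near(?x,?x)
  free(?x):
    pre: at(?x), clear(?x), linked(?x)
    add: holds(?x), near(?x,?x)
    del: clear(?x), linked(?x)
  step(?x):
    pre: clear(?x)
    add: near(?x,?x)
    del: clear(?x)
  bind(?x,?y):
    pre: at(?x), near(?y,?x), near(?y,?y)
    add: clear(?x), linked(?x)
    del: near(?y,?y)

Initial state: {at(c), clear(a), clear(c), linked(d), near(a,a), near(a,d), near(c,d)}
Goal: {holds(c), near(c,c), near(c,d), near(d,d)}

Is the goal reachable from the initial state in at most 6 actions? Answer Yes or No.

1. tag(a,d)  →  {at(c), clear(c), linked(d), near(a,d), near(c,d), near(d,d)}
2. step(c)  →  {at(c), linked(d), near(a,d), near(c,c), near(c,d), near(d,d)}
3. bind(c,c)  →  {at(c), clear(c), linked(c), linked(d), near(a,d), near(c,d), near(d,d)}
4. free(c)  →  {at(c), holds(c), linked(d), near(a,d), near(c,c), near(c,d), near(d,d)}
optimal plan length = 4; 4 ≤ 6

Yes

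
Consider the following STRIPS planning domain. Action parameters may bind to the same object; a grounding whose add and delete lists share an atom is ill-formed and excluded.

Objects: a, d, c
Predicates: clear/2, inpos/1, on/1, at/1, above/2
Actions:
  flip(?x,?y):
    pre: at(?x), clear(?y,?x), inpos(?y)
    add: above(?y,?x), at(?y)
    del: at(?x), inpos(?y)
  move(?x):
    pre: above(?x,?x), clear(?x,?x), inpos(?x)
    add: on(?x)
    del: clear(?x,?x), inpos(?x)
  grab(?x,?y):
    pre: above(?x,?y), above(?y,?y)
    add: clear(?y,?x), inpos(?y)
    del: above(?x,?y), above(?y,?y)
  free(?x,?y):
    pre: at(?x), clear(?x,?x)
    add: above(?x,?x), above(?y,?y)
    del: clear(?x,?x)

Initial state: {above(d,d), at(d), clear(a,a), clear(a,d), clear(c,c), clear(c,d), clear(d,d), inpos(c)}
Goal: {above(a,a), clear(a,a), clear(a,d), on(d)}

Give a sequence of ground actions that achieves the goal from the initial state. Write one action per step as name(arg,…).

free(d,a); flip(d,c); grab(d,d); free(c,d); move(d)

1. free(d,a)  →  {above(a,a), above(d,d), at(d), clear(a,a), clear(a,d), clear(c,c), clear(c,d), inpos(c)}
2. flip(d,c)  →  {above(a,a), above(c,d), above(d,d), at(c), clear(a,a), clear(a,d), clear(c,c), clear(c,d)}
3. grab(d,d)  →  {above(a,a), above(c,d), at(c), clear(a,a), clear(a,d), clear(c,c), clear(c,d), clear(d,d), inpos(d)}
4. free(c,d)  →  {above(a,a), above(c,c), above(c,d), above(d,d), at(c), clear(a,a), clear(a,d), clear(c,d), clear(d,d), inpos(d)}
5. move(d)  →  {above(a,a), above(c,c), above(c,d), above(d,d), at(c), clear(a,a), clear(a,d), clear(c,d), on(d)}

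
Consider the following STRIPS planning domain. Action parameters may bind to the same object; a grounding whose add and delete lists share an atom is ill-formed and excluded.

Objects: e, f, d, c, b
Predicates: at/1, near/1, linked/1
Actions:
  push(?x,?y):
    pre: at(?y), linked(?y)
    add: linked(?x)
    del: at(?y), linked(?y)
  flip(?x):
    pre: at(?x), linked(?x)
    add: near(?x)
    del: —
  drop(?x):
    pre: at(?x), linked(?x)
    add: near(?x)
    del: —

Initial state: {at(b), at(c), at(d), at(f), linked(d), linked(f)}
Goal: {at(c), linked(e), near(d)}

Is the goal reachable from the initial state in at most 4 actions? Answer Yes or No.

1. push(e,f)  →  {at(b), at(c), at(d), linked(d), linked(e)}
2. flip(d)  →  {at(b), at(c), at(d), linked(d), linked(e), near(d)}
optimal plan length = 2; 2 ≤ 4

Yes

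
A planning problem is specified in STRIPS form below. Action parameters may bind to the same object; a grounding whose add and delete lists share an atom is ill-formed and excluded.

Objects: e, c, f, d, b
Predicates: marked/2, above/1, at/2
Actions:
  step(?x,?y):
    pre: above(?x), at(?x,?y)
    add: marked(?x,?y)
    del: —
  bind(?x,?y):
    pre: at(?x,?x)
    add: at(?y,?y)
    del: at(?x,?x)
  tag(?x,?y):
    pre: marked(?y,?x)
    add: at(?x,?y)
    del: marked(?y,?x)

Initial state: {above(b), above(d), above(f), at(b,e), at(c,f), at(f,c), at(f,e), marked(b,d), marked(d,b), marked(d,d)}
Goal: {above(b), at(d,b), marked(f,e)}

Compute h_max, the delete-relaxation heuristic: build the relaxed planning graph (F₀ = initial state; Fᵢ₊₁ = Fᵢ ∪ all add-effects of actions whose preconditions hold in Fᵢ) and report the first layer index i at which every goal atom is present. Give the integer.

F0 = init (10 atoms)
F1 = F0 ∪ {at(b,d), at(d,b), at(d,d), marked(b,e), marked(f,c), marked(f,e)}  (16 atoms)
goal ⊆ F1  ⇒  h_max = 1

1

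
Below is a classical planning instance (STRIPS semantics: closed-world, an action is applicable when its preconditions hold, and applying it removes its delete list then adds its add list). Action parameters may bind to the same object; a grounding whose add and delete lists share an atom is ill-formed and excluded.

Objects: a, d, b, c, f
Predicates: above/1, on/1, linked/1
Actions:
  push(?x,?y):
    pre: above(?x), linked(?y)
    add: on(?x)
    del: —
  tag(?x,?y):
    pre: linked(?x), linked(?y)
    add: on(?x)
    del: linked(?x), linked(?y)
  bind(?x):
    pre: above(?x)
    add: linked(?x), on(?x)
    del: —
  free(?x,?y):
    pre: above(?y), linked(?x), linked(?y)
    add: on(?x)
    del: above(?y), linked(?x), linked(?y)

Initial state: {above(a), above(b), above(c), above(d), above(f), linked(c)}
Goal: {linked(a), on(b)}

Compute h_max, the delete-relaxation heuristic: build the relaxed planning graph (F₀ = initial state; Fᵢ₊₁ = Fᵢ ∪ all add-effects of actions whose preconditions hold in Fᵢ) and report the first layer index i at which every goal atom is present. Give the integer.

F0 = init (6 atoms)
F1 = F0 ∪ {linked(a), linked(b), linked(d), linked(f), on(a), on(b), on(c), on(d), on(f)}  (15 atoms)
goal ⊆ F1  ⇒  h_max = 1

1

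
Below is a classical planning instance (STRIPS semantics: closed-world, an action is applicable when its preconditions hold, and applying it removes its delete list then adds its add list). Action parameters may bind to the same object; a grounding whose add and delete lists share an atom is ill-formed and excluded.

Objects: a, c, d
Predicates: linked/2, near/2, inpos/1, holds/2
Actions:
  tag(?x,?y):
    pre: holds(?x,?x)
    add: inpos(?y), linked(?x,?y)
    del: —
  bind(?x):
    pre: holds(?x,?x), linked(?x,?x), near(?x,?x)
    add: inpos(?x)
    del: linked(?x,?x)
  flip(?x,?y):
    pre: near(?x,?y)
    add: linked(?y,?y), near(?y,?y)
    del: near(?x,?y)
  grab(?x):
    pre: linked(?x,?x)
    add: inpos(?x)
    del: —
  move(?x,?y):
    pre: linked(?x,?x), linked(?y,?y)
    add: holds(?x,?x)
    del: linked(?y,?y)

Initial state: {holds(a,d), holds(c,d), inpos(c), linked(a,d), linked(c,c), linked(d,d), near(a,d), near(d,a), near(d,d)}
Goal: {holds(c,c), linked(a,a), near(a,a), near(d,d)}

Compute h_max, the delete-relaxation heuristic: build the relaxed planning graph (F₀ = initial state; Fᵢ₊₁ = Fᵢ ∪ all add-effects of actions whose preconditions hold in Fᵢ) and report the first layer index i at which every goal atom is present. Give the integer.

F0 = init (9 atoms)
F1 = F0 ∪ {holds(c,c), holds(d,d), inpos(d), linked(a,a), near(a,a)}  (14 atoms)
goal ⊆ F1  ⇒  h_max = 1

1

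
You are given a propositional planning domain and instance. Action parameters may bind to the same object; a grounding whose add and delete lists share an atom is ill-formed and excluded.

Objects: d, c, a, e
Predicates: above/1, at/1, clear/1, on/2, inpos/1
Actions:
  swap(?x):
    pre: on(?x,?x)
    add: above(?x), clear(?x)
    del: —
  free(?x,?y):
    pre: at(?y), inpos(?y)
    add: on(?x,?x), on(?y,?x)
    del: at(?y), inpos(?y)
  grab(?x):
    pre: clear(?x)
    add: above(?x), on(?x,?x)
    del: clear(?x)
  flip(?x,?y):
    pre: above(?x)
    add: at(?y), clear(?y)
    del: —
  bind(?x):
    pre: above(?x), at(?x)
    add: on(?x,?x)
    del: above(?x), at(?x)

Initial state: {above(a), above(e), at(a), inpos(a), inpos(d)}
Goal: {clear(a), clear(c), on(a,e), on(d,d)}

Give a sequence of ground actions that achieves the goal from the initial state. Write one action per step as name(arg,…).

free(e,a); flip(a,d); free(d,d); flip(a,c); flip(a,a)

1. free(e,a)  →  {above(a), above(e), inpos(d), on(a,e), on(e,e)}
2. flip(a,d)  →  {above(a), above(e), at(d), clear(d), inpos(d), on(a,e), on(e,e)}
3. free(d,d)  →  {above(a), above(e), clear(d), on(a,e), on(d,d), on(e,e)}
4. flip(a,c)  →  {above(a), above(e), at(c), clear(c), clear(d), on(a,e), on(d,d), on(e,e)}
5. flip(a,a)  →  {above(a), above(e), at(a), at(c), clear(a), clear(c), clear(d), on(a,e), on(d,d), on(e,e)}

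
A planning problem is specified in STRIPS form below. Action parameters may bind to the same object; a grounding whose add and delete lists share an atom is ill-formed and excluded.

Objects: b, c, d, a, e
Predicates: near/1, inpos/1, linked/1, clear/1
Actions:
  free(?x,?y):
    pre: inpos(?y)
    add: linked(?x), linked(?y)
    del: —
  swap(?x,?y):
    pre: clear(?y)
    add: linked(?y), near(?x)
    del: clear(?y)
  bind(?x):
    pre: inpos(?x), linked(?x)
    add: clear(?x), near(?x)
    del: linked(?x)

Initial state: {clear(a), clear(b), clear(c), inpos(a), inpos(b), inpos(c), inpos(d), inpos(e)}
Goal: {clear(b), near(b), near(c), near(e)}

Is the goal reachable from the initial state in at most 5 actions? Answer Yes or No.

1. swap(b,c)  →  {clear(a), clear(b), inpos(a), inpos(b), inpos(c), inpos(d), inpos(e), linked(c), near(b)}
2. swap(e,a)  →  {clear(b), inpos(a), inpos(b), inpos(c), inpos(d), inpos(e), linked(a), linked(c), near(b), near(e)}
3. bind(c)  →  {clear(b), clear(c), inpos(a), inpos(b), inpos(c), inpos(d), inpos(e), linked(a), near(b), near(c), near(e)}
optimal plan length = 3; 3 ≤ 5

Yes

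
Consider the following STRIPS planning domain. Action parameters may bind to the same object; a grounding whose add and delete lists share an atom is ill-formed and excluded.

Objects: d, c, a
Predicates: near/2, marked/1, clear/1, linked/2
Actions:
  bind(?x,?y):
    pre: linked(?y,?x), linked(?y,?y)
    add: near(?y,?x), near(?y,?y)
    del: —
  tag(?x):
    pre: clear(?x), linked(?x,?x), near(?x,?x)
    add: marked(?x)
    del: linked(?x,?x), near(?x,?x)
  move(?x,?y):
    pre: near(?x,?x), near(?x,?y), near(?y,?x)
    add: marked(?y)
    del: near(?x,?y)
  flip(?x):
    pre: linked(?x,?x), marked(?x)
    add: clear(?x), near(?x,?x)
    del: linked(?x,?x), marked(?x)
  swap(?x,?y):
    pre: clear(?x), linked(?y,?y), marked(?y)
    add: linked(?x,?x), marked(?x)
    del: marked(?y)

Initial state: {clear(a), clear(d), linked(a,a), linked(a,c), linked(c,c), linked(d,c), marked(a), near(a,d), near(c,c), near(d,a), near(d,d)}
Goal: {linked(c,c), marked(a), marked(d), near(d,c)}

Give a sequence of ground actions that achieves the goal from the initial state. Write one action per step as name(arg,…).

1. move(c,c)  →  {clear(a), clear(d), linked(a,a), linked(a,c), linked(c,c), linked(d,c), marked(a), marked(c), near(a,d), near(d,a), near(d,d)}
2. swap(d,c)  →  {clear(a), clear(d), linked(a,a), linked(a,c), linked(c,c), linked(d,c), linked(d,d), marked(a), marked(d), near(a,d), near(d,a), near(d,d)}
3. bind(c,d)  →  {clear(a), clear(d), linked(a,a), linked(a,c), linked(c,c), linked(d,c), linked(d,d), marked(a), marked(d), near(a,d), near(d,a), near(d,c), near(d,d)}

move(c,c); swap(d,c); bind(c,d)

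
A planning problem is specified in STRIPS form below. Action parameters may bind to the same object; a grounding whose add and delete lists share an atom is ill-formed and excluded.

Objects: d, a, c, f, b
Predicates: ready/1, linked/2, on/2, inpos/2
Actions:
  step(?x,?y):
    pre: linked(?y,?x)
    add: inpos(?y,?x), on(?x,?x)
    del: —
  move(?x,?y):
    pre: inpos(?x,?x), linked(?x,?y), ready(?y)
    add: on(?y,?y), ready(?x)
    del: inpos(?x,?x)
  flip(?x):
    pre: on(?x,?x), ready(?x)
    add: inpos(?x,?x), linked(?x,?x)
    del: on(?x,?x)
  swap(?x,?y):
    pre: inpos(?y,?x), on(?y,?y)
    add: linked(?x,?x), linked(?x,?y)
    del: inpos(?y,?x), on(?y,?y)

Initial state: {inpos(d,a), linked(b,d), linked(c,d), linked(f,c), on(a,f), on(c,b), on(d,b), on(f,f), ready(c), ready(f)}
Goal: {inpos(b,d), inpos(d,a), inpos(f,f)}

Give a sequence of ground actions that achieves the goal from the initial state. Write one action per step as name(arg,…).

1. step(d,b)  →  {inpos(b,d), inpos(d,a), linked(b,d), linked(c,d), linked(f,c), on(a,f), on(c,b), on(d,b), on(d,d), on(f,f), ready(c), ready(f)}
2. flip(f)  →  {inpos(b,d), inpos(d,a), inpos(f,f), linked(b,d), linked(c,d), linked(f,c), linked(f,f), on(a,f), on(c,b), on(d,b), on(d,d), ready(c), ready(f)}

step(d,b); flip(f)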